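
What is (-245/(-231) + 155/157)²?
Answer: 112572100/26842761 ≈ 4.1938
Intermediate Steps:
(-245/(-231) + 155/157)² = (-245*(-1/231) + 155*(1/157))² = (35/33 + 155/157)² = (10610/5181)² = 112572100/26842761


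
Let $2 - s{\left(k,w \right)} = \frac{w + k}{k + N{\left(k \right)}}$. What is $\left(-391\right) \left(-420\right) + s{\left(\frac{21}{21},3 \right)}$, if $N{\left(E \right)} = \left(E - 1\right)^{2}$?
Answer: $164218$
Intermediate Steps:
$N{\left(E \right)} = \left(-1 + E\right)^{2}$
$s{\left(k,w \right)} = 2 - \frac{k + w}{k + \left(-1 + k\right)^{2}}$ ($s{\left(k,w \right)} = 2 - \frac{w + k}{k + \left(-1 + k\right)^{2}} = 2 - \frac{k + w}{k + \left(-1 + k\right)^{2}}$)
$\left(-391\right) \left(-420\right) + s{\left(\frac{21}{21},3 \right)} = \left(-391\right) \left(-420\right) + \frac{\frac{21}{21} - 3 + 2 \left(-1 + \frac{21}{21}\right)^{2}}{\frac{21}{21} + \left(-1 + \frac{21}{21}\right)^{2}} = 164220 + \frac{21 \cdot \frac{1}{21} - 3 + 2 \left(-1 + 21 \cdot \frac{1}{21}\right)^{2}}{21 \cdot \frac{1}{21} + \left(-1 + 21 \cdot \frac{1}{21}\right)^{2}} = 164220 + \frac{1 - 3 + 2 \left(-1 + 1\right)^{2}}{1 + \left(-1 + 1\right)^{2}} = 164220 + \frac{1 - 3 + 2 \cdot 0^{2}}{1 + 0^{2}} = 164220 + \frac{1 - 3 + 2 \cdot 0}{1 + 0} = 164220 + \frac{1 - 3 + 0}{1} = 164220 + 1 \left(-2\right) = 164220 - 2 = 164218$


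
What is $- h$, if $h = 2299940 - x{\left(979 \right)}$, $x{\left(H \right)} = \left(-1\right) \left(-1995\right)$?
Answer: $-2297945$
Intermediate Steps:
$x{\left(H \right)} = 1995$
$h = 2297945$ ($h = 2299940 - 1995 = 2297945$)
$- h = \left(-1\right) 2297945 = -2297945$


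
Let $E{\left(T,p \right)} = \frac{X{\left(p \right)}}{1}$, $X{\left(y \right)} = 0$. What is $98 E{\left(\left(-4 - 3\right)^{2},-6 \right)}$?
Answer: $0$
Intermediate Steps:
$E{\left(T,p \right)} = 0$ ($E{\left(T,p \right)} = \frac{0}{1} = 0 \cdot 1 = 0$)
$98 E{\left(\left(-4 - 3\right)^{2},-6 \right)} = 98 \cdot 0 = 0$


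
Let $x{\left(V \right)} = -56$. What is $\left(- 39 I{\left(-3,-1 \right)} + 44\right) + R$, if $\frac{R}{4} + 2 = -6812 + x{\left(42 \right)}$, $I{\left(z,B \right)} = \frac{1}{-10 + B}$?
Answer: $- \frac{301757}{11} \approx -27432.0$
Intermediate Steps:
$R = -27480$ ($R = -8 + 4 \left(-6812 - 56\right) = -8 + 4 \left(-6868\right) = -8 - 27472 = -27480$)
$\left(- 39 I{\left(-3,-1 \right)} + 44\right) + R = \left(- \frac{39}{-10 - 1} + 44\right) - 27480 = \left(- \frac{39}{-11} + 44\right) - 27480 = \left(\left(-39\right) \left(- \frac{1}{11}\right) + 44\right) - 27480 = \left(\frac{39}{11} + 44\right) - 27480 = \frac{523}{11} - 27480 = - \frac{301757}{11}$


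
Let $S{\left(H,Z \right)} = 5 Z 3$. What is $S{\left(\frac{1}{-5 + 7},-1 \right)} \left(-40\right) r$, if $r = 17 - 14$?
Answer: $1800$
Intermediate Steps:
$S{\left(H,Z \right)} = 15 Z$
$r = 3$
$S{\left(\frac{1}{-5 + 7},-1 \right)} \left(-40\right) r = 15 \left(-1\right) \left(-40\right) 3 = \left(-15\right) \left(-40\right) 3 = 600 \cdot 3 = 1800$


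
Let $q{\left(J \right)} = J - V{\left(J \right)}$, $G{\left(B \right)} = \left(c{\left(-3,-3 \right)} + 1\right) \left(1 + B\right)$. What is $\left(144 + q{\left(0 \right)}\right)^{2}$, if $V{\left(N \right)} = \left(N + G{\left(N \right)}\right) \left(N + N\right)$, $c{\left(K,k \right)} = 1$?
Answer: $20736$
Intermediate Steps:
$G{\left(B \right)} = 2 + 2 B$ ($G{\left(B \right)} = \left(1 + 1\right) \left(1 + B\right) = 2 \left(1 + B\right) = 2 + 2 B$)
$V{\left(N \right)} = 2 N \left(2 + 3 N\right)$ ($V{\left(N \right)} = \left(N + \left(2 + 2 N\right)\right) \left(N + N\right) = \left(2 + 3 N\right) 2 N = 2 N \left(2 + 3 N\right)$)
$q{\left(J \right)} = J - 2 J \left(2 + 3 J\right)$
$\left(144 + q{\left(0 \right)}\right)^{2} = \left(144 + 3 \cdot 0 \left(-1 - 0\right)\right)^{2} = \left(144 + 3 \cdot 0 \left(-1 + 0\right)\right)^{2} = \left(144 + 3 \cdot 0 \left(-1\right)\right)^{2} = \left(144 + 0\right)^{2} = 144^{2} = 20736$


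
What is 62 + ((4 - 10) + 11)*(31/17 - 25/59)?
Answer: 69206/1003 ≈ 68.999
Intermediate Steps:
62 + ((4 - 10) + 11)*(31/17 - 25/59) = 62 + (-6 + 11)*(31*(1/17) - 25*1/59) = 62 + 5*(31/17 - 25/59) = 62 + 5*(1404/1003) = 62 + 7020/1003 = 69206/1003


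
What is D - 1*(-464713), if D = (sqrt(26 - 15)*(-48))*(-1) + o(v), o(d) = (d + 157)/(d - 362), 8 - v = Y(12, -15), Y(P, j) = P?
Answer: 56694935/122 + 48*sqrt(11) ≈ 4.6487e+5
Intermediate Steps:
v = -4 (v = 8 - 1*12 = 8 - 12 = -4)
o(d) = (157 + d)/(-362 + d)
D = -51/122 + 48*sqrt(11) (D = (sqrt(26 - 15)*(-48))*(-1) + (157 - 4)/(-362 - 4) = (sqrt(11)*(-48))*(-1) + 153/(-366) = -48*sqrt(11)*(-1) - 1/366*153 = 48*sqrt(11) - 51/122 = -51/122 + 48*sqrt(11) ≈ 158.78)
D - 1*(-464713) = (-51/122 + 48*sqrt(11)) - 1*(-464713) = (-51/122 + 48*sqrt(11)) + 464713 = 56694935/122 + 48*sqrt(11)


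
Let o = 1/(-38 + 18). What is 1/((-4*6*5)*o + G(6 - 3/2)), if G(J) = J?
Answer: 2/21 ≈ 0.095238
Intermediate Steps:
o = -1/20 (o = 1/(-20) = -1/20 ≈ -0.050000)
1/((-4*6*5)*o + G(6 - 3/2)) = 1/((-4*6*5)*(-1/20) + (6 - 3/2)) = 1/(-24*5*(-1/20) + (6 - 3*1/2)) = 1/(-120*(-1/20) + (6 - 3/2)) = 1/(6 + 9/2) = 1/(21/2) = 2/21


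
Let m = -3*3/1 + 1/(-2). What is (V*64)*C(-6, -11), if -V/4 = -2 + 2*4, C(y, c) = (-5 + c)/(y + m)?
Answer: -49152/31 ≈ -1585.5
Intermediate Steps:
m = -19/2 (m = -9*1 + 1*(-½) = -9 - ½ = -19/2 ≈ -9.5000)
C(y, c) = (-5 + c)/(-19/2 + y) (C(y, c) = (-5 + c)/(y - 19/2) = (-5 + c)/(-19/2 + y))
V = -24 (V = -4*(-2 + 2*4) = -4*(-2 + 8) = -4*6 = -24)
(V*64)*C(-6, -11) = (-24*64)*(2*(-5 - 11)/(-19 + 2*(-6))) = -3072*(-16)/(-19 - 12) = -3072*(-16)/(-31) = -3072*(-1)*(-16)/31 = -1536*32/31 = -49152/31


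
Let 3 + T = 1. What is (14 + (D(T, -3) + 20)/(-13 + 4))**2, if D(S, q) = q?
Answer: 11881/81 ≈ 146.68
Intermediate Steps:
T = -2 (T = -3 + 1 = -2)
(14 + (D(T, -3) + 20)/(-13 + 4))**2 = (14 + (-3 + 20)/(-13 + 4))**2 = (14 + 17/(-9))**2 = (14 + 17*(-1/9))**2 = (14 - 17/9)**2 = (109/9)**2 = 11881/81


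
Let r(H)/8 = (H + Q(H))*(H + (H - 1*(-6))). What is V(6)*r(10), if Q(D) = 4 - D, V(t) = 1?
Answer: 832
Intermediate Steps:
r(H) = 192 + 64*H (r(H) = 8*((H + (4 - H))*(H + (H - 1*(-6)))) = 8*(4*(H + (H + 6))) = 8*(4*(H + (6 + H))) = 8*(4*(6 + 2*H)) = 8*(24 + 8*H) = 192 + 64*H)
V(6)*r(10) = 1*(192 + 64*10) = 1*(192 + 640) = 1*832 = 832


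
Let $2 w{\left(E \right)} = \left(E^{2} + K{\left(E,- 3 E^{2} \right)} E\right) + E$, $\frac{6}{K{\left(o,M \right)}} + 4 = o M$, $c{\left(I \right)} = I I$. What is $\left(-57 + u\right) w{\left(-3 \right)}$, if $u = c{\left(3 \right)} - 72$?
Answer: $- \frac{26640}{77} \approx -345.97$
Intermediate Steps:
$c{\left(I \right)} = I^{2}$
$K{\left(o,M \right)} = \frac{6}{-4 + M o}$ ($K{\left(o,M \right)} = \frac{6}{-4 + o M} = \frac{6}{-4 + M o}$)
$u = -63$ ($u = 3^{2} - 72 = 9 - 72 = -63$)
$w{\left(E \right)} = \frac{E}{2} + \frac{E^{2}}{2} + \frac{3 E}{-4 - 3 E^{3}}$ ($w{\left(E \right)} = \frac{\left(E^{2} + \frac{6}{-4 + - 3 E^{2} E} E\right) + E}{2} = \frac{\left(E^{2} + \frac{6}{-4 - 3 E^{3}} E\right) + E}{2} = \frac{\left(E^{2} + \frac{6 E}{-4 - 3 E^{3}}\right) + E}{2} = \frac{E + E^{2} + \frac{6 E}{-4 - 3 E^{3}}}{2} = \frac{E}{2} + \frac{E^{2}}{2} + \frac{3 E}{-4 - 3 E^{3}}$)
$\left(-57 + u\right) w{\left(-3 \right)} = \left(-57 - 63\right) \left(- \frac{3 \left(-6 + \left(1 - 3\right) \left(4 + 3 \left(-3\right)^{3}\right)\right)}{8 + 6 \left(-3\right)^{3}}\right) = - 120 \left(- \frac{3 \left(-6 - 2 \left(4 + 3 \left(-27\right)\right)\right)}{8 + 6 \left(-27\right)}\right) = - 120 \left(- \frac{3 \left(-6 - 2 \left(4 - 81\right)\right)}{8 - 162}\right) = - 120 \left(- \frac{3 \left(-6 - -154\right)}{-154}\right) = - 120 \left(\left(-3\right) \left(- \frac{1}{154}\right) \left(-6 + 154\right)\right) = - 120 \left(\left(-3\right) \left(- \frac{1}{154}\right) 148\right) = \left(-120\right) \frac{222}{77} = - \frac{26640}{77}$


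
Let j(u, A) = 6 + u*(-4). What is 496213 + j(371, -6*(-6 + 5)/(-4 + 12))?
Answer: 494735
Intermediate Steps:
j(u, A) = 6 - 4*u
496213 + j(371, -6*(-6 + 5)/(-4 + 12)) = 496213 + (6 - 4*371) = 496213 + (6 - 1484) = 496213 - 1478 = 494735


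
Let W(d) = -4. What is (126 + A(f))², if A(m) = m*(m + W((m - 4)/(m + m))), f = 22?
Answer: 272484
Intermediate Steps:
A(m) = m*(-4 + m) (A(m) = m*(m - 4) = m*(-4 + m))
(126 + A(f))² = (126 + 22*(-4 + 22))² = (126 + 22*18)² = (126 + 396)² = 522² = 272484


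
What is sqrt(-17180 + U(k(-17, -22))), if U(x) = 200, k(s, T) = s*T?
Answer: 2*I*sqrt(4245) ≈ 130.31*I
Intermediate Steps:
k(s, T) = T*s
sqrt(-17180 + U(k(-17, -22))) = sqrt(-17180 + 200) = sqrt(-16980) = 2*I*sqrt(4245)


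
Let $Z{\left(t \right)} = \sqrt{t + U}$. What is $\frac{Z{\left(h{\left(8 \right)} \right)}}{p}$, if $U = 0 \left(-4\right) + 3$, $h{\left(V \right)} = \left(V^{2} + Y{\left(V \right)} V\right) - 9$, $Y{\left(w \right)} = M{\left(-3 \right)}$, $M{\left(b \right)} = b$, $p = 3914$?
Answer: $\frac{\sqrt{34}}{3914} \approx 0.0014898$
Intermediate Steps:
$Y{\left(w \right)} = -3$
$h{\left(V \right)} = -9 + V^{2} - 3 V$ ($h{\left(V \right)} = \left(V^{2} - 3 V\right) - 9 = -9 + V^{2} - 3 V$)
$U = 3$ ($U = 0 + 3 = 3$)
$Z{\left(t \right)} = \sqrt{3 + t}$ ($Z{\left(t \right)} = \sqrt{t + 3} = \sqrt{3 + t}$)
$\frac{Z{\left(h{\left(8 \right)} \right)}}{p} = \frac{\sqrt{3 - \left(33 - 64\right)}}{3914} = \sqrt{3 - -31} \cdot \frac{1}{3914} = \sqrt{3 + 31} \cdot \frac{1}{3914} = \sqrt{34} \cdot \frac{1}{3914} = \frac{\sqrt{34}}{3914}$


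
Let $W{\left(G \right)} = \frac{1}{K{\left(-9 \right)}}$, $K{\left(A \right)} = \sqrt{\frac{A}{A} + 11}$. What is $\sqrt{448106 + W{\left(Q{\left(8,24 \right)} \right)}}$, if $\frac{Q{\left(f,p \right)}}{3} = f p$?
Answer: $\frac{\sqrt{16131816 + 6 \sqrt{3}}}{6} \approx 669.41$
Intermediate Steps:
$K{\left(A \right)} = 2 \sqrt{3}$ ($K{\left(A \right)} = \sqrt{1 + 11} = \sqrt{12} = 2 \sqrt{3}$)
$Q{\left(f,p \right)} = 3 f p$
$W{\left(G \right)} = \frac{\sqrt{3}}{6}$ ($W{\left(G \right)} = \frac{1}{2 \sqrt{3}} = \frac{\sqrt{3}}{6}$)
$\sqrt{448106 + W{\left(Q{\left(8,24 \right)} \right)}} = \sqrt{448106 + \frac{\sqrt{3}}{6}}$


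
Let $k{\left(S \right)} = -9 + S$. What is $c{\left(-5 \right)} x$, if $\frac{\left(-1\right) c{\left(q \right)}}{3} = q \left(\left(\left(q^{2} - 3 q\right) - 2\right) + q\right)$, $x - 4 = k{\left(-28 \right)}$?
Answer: $-16335$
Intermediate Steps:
$x = -33$ ($x = 4 - 37 = -33$)
$c{\left(q \right)} = - 3 q \left(-2 + q^{2} - 2 q\right)$ ($c{\left(q \right)} = - 3 q \left(\left(\left(q^{2} - 3 q\right) - 2\right) + q\right) = - 3 q \left(\left(-2 + q^{2} - 3 q\right) + q\right) = - 3 q \left(-2 + q^{2} - 2 q\right)$)
$c{\left(-5 \right)} x = 3 \left(-5\right) \left(2 - \left(-5\right)^{2} + 2 \left(-5\right)\right) \left(-33\right) = 3 \left(-5\right) \left(2 - 25 - 10\right) \left(-33\right) = 3 \left(-5\right) \left(-33\right) \left(-33\right) = 495 \left(-33\right) = -16335$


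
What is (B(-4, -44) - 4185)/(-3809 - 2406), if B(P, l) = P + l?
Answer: 4233/6215 ≈ 0.68109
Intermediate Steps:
(B(-4, -44) - 4185)/(-3809 - 2406) = ((-4 - 44) - 4185)/(-3809 - 2406) = (-48 - 4185)/(-6215) = -4233*(-1/6215) = 4233/6215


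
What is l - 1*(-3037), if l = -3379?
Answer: -342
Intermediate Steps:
l - 1*(-3037) = -3379 - 1*(-3037) = -3379 + 3037 = -342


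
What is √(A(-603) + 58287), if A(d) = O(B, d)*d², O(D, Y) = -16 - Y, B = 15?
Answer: √213496770 ≈ 14612.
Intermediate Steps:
A(d) = d²*(-16 - d) (A(d) = (-16 - d)*d² = d²*(-16 - d))
√(A(-603) + 58287) = √((-603)²*(-16 - 1*(-603)) + 58287) = √(363609*(-16 + 603) + 58287) = √(363609*587 + 58287) = √(213438483 + 58287) = √213496770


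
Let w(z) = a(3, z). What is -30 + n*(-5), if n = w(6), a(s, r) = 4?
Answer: -50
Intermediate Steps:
w(z) = 4
n = 4
-30 + n*(-5) = -30 + 4*(-5) = -30 - 20 = -50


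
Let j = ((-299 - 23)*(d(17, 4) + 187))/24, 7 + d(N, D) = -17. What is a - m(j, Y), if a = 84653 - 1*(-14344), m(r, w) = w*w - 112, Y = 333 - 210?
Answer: 83980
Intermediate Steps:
d(N, D) = -24 (d(N, D) = -7 - 17 = -24)
Y = 123
j = -26243/12 (j = ((-299 - 23)*(-24 + 187))/24 = -322*163*(1/24) = -52486*1/24 = -26243/12 ≈ -2186.9)
m(r, w) = -112 + w**2 (m(r, w) = w**2 - 112 = -112 + w**2)
a = 98997 (a = 84653 + 14344 = 98997)
a - m(j, Y) = 98997 - (-112 + 123**2) = 98997 - (-112 + 15129) = 98997 - 1*15017 = 98997 - 15017 = 83980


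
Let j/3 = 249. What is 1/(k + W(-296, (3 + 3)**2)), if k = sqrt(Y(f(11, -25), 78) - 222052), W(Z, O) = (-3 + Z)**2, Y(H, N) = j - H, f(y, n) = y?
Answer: 89401/7992760117 - 2*I*sqrt(55329)/7992760117 ≈ 1.1185e-5 - 5.8859e-8*I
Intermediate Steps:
j = 747 (j = 3*249 = 747)
Y(H, N) = 747 - H
k = 2*I*sqrt(55329) (k = sqrt((747 - 1*11) - 222052) = sqrt((747 - 11) - 222052) = sqrt(736 - 222052) = sqrt(-221316) = 2*I*sqrt(55329) ≈ 470.44*I)
1/(k + W(-296, (3 + 3)**2)) = 1/(2*I*sqrt(55329) + (-3 - 296)**2) = 1/(2*I*sqrt(55329) + (-299)**2) = 1/(2*I*sqrt(55329) + 89401) = 1/(89401 + 2*I*sqrt(55329))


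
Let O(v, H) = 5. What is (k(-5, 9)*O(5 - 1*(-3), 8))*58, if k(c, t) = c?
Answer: -1450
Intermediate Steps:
(k(-5, 9)*O(5 - 1*(-3), 8))*58 = -5*5*58 = -25*58 = -1450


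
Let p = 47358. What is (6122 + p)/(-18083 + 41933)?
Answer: 5348/2385 ≈ 2.2423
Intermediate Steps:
(6122 + p)/(-18083 + 41933) = (6122 + 47358)/(-18083 + 41933) = 53480/23850 = 53480*(1/23850) = 5348/2385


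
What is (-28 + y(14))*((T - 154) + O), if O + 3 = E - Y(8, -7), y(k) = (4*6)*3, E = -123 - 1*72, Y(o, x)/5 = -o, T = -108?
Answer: -18480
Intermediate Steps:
Y(o, x) = -5*o (Y(o, x) = 5*(-o) = -5*o)
E = -195 (E = -123 - 72 = -195)
y(k) = 72 (y(k) = 24*3 = 72)
O = -158 (O = -3 + (-195 - (-5)*8) = -3 + (-195 - 1*(-40)) = -3 + (-195 + 40) = -3 - 155 = -158)
(-28 + y(14))*((T - 154) + O) = (-28 + 72)*((-108 - 154) - 158) = 44*(-262 - 158) = 44*(-420) = -18480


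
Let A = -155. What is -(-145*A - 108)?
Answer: -22367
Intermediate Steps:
-(-145*A - 108) = -(-145*(-155) - 108) = -(22475 - 108) = -1*22367 = -22367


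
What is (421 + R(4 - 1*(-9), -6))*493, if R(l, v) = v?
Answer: 204595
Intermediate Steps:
(421 + R(4 - 1*(-9), -6))*493 = (421 - 6)*493 = 415*493 = 204595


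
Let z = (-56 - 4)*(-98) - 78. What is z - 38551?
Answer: -32749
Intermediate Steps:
z = 5802 (z = -60*(-98) - 78 = 5880 - 78 = 5802)
z - 38551 = 5802 - 38551 = -32749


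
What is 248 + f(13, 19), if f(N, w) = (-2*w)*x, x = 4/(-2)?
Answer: 324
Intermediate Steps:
x = -2 (x = 4*(-½) = -2)
f(N, w) = 4*w (f(N, w) = -2*w*(-2) = 4*w)
248 + f(13, 19) = 248 + 4*19 = 248 + 76 = 324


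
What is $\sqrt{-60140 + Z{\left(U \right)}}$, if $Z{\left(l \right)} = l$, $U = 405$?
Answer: $i \sqrt{59735} \approx 244.41 i$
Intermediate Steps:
$\sqrt{-60140 + Z{\left(U \right)}} = \sqrt{-60140 + 405} = \sqrt{-59735} = i \sqrt{59735}$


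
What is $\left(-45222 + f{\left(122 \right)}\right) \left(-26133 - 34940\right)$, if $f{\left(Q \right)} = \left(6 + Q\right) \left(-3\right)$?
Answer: $2785295238$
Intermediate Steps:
$f{\left(Q \right)} = -18 - 3 Q$
$\left(-45222 + f{\left(122 \right)}\right) \left(-26133 - 34940\right) = \left(-45222 - 384\right) \left(-26133 - 34940\right) = \left(-45222 - 384\right) \left(-61073\right) = \left(-45606\right) \left(-61073\right) = 2785295238$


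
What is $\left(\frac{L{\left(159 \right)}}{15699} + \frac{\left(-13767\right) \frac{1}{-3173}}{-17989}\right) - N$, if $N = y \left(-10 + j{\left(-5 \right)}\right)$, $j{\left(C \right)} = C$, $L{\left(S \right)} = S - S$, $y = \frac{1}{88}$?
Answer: $\frac{854974959}{5022960536} \approx 0.17021$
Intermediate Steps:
$y = \frac{1}{88} \approx 0.011364$
$L{\left(S \right)} = 0$
$N = - \frac{15}{88}$ ($N = \frac{-10 - 5}{88} = \frac{1}{88} \left(-15\right) = - \frac{15}{88} \approx -0.17045$)
$\left(\frac{L{\left(159 \right)}}{15699} + \frac{\left(-13767\right) \frac{1}{-3173}}{-17989}\right) - N = \left(\frac{0}{15699} + \frac{\left(-13767\right) \frac{1}{-3173}}{-17989}\right) - - \frac{15}{88} = \left(0 \cdot \frac{1}{15699} + \left(-13767\right) \left(- \frac{1}{3173}\right) \left(- \frac{1}{17989}\right)\right) + \frac{15}{88} = \left(0 + \frac{13767}{3173} \left(- \frac{1}{17989}\right)\right) + \frac{15}{88} = \left(0 - \frac{13767}{57079097}\right) + \frac{15}{88} = - \frac{13767}{57079097} + \frac{15}{88} = \frac{854974959}{5022960536}$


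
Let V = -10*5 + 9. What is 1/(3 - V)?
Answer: 1/44 ≈ 0.022727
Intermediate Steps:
V = -41 (V = -50 + 9 = -41)
1/(3 - V) = 1/(3 - 1*(-41)) = 1/(3 + 41) = 1/44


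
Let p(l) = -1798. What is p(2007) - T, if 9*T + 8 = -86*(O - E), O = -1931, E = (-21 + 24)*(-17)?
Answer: -177854/9 ≈ -19762.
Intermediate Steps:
E = -51 (E = 3*(-17) = -51)
T = 161672/9 (T = -8/9 + (-86*(-1931 - 1*(-51)))/9 = -8/9 + (-86*(-1931 + 51))/9 = -8/9 + (-86*(-1880))/9 = -8/9 + (⅑)*161680 = -8/9 + 161680/9 = 161672/9 ≈ 17964.)
p(2007) - T = -1798 - 1*161672/9 = -1798 - 161672/9 = -177854/9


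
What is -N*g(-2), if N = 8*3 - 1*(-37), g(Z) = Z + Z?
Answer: 244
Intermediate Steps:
g(Z) = 2*Z
N = 61 (N = 24 + 37 = 61)
-N*g(-2) = -61*2*(-2) = -61*(-4) = -1*(-244) = 244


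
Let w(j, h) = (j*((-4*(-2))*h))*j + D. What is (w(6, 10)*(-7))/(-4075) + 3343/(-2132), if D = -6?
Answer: 29268851/8687900 ≈ 3.3689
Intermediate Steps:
w(j, h) = -6 + 8*h*j² (w(j, h) = (j*((-4*(-2))*h))*j - 6 = (j*(8*h))*j - 6 = (8*h*j)*j - 6 = 8*h*j² - 6 = -6 + 8*h*j²)
(w(6, 10)*(-7))/(-4075) + 3343/(-2132) = ((-6 + 8*10*6²)*(-7))/(-4075) + 3343/(-2132) = ((-6 + 8*10*36)*(-7))*(-1/4075) + 3343*(-1/2132) = ((-6 + 2880)*(-7))*(-1/4075) - 3343/2132 = (2874*(-7))*(-1/4075) - 3343/2132 = -20118*(-1/4075) - 3343/2132 = 20118/4075 - 3343/2132 = 29268851/8687900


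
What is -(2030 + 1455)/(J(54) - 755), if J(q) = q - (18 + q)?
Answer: 3485/773 ≈ 4.5084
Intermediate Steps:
J(q) = -18 (J(q) = q + (-18 - q) = -18)
-(2030 + 1455)/(J(54) - 755) = -(2030 + 1455)/(-18 - 755) = -3485/(-773) = -3485*(-1)/773 = -1*(-3485/773) = 3485/773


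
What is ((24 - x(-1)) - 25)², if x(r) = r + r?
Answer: 1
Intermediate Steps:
x(r) = 2*r
((24 - x(-1)) - 25)² = ((24 - 2*(-1)) - 25)² = ((24 - 1*(-2)) - 25)² = ((24 + 2) - 25)² = (26 - 25)² = 1² = 1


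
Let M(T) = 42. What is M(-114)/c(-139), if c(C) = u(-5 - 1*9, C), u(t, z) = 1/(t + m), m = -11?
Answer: -1050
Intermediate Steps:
u(t, z) = 1/(-11 + t) (u(t, z) = 1/(t - 11) = 1/(-11 + t))
c(C) = -1/25 (c(C) = 1/(-11 + (-5 - 1*9)) = 1/(-11 + (-5 - 9)) = 1/(-11 - 14) = 1/(-25) = -1/25)
M(-114)/c(-139) = 42/(-1/25) = 42*(-25) = -1050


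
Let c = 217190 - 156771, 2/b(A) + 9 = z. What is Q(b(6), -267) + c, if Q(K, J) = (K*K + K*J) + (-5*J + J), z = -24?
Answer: 66976969/1089 ≈ 61503.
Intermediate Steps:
b(A) = -2/33 (b(A) = 2/(-9 - 24) = 2/(-33) = 2*(-1/33) = -2/33)
c = 60419
Q(K, J) = K**2 - 4*J + J*K (Q(K, J) = (K**2 + J*K) - 4*J = K**2 - 4*J + J*K)
Q(b(6), -267) + c = ((-2/33)**2 - 4*(-267) - 267*(-2/33)) + 60419 = (4/1089 + 1068 + 178/11) + 60419 = 1180678/1089 + 60419 = 66976969/1089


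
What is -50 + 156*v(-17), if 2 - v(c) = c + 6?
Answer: 1978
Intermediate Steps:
v(c) = -4 - c (v(c) = 2 - (c + 6) = 2 - (6 + c) = 2 + (-6 - c) = -4 - c)
-50 + 156*v(-17) = -50 + 156*(-4 - 1*(-17)) = -50 + 156*(-4 + 17) = -50 + 156*13 = -50 + 2028 = 1978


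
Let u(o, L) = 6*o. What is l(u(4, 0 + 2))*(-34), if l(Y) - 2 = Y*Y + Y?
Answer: -20468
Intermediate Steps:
l(Y) = 2 + Y + Y² (l(Y) = 2 + (Y*Y + Y) = 2 + (Y² + Y) = 2 + (Y + Y²) = 2 + Y + Y²)
l(u(4, 0 + 2))*(-34) = (2 + 6*4 + (6*4)²)*(-34) = (2 + 24 + 24²)*(-34) = (2 + 24 + 576)*(-34) = 602*(-34) = -20468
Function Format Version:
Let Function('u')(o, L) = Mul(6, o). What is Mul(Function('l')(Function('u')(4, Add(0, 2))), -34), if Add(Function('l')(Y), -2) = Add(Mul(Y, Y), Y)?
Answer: -20468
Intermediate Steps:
Function('l')(Y) = Add(2, Y, Pow(Y, 2)) (Function('l')(Y) = Add(2, Add(Mul(Y, Y), Y)) = Add(2, Add(Pow(Y, 2), Y)) = Add(2, Add(Y, Pow(Y, 2))) = Add(2, Y, Pow(Y, 2)))
Mul(Function('l')(Function('u')(4, Add(0, 2))), -34) = Mul(Add(2, Mul(6, 4), Pow(Mul(6, 4), 2)), -34) = Mul(Add(2, 24, Pow(24, 2)), -34) = Mul(Add(2, 24, 576), -34) = Mul(602, -34) = -20468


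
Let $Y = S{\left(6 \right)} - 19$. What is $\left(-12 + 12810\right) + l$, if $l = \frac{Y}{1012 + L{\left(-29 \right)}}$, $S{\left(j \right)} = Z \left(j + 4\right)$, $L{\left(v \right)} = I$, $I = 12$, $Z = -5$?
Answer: $\frac{13105083}{1024} \approx 12798.0$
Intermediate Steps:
$L{\left(v \right)} = 12$
$S{\left(j \right)} = -20 - 5 j$ ($S{\left(j \right)} = - 5 \left(j + 4\right) = - 5 \left(4 + j\right) = -20 - 5 j$)
$Y = -69$ ($Y = \left(-20 - 30\right) - 19 = -50 - 19 = -69$)
$l = - \frac{69}{1024}$ ($l = \frac{1}{1012 + 12} \left(-69\right) = \frac{1}{1024} \left(-69\right) = - \frac{69}{1024} \approx -0.067383$)
$\left(-12 + 12810\right) + l = \left(-12 + 12810\right) - \frac{69}{1024} = 12798 - \frac{69}{1024} = \frac{13105083}{1024}$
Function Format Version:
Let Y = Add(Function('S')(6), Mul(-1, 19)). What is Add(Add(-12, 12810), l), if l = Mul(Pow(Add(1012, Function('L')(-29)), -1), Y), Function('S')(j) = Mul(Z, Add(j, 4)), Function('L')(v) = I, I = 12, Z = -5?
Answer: Rational(13105083, 1024) ≈ 12798.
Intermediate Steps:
Function('L')(v) = 12
Function('S')(j) = Add(-20, Mul(-5, j)) (Function('S')(j) = Mul(-5, Add(j, 4)) = Mul(-5, Add(4, j)) = Add(-20, Mul(-5, j)))
Y = -69 (Y = Add(Add(-20, Mul(-5, 6)), Mul(-1, 19)) = Add(Add(-20, -30), -19) = Add(-50, -19) = -69)
l = Rational(-69, 1024) (l = Mul(Pow(Add(1012, 12), -1), -69) = Mul(Pow(1024, -1), -69) = Mul(Rational(1, 1024), -69) = Rational(-69, 1024) ≈ -0.067383)
Add(Add(-12, 12810), l) = Add(Add(-12, 12810), Rational(-69, 1024)) = Add(12798, Rational(-69, 1024)) = Rational(13105083, 1024)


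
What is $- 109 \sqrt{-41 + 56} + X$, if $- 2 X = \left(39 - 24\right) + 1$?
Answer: $-8 - 109 \sqrt{15} \approx -430.16$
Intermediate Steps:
$X = -8$ ($X = - \frac{\left(39 - 24\right) + 1}{2} = - \frac{15 + 1}{2} = \left(- \frac{1}{2}\right) 16 = -8$)
$- 109 \sqrt{-41 + 56} + X = - 109 \sqrt{-41 + 56} - 8 = - 109 \sqrt{15} - 8 = -8 - 109 \sqrt{15}$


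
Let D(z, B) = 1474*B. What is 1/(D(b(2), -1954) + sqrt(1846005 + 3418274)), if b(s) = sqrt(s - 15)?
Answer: -2880196/8295523734137 - sqrt(5264279)/8295523734137 ≈ -3.4748e-7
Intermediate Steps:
b(s) = sqrt(-15 + s)
1/(D(b(2), -1954) + sqrt(1846005 + 3418274)) = 1/(1474*(-1954) + sqrt(1846005 + 3418274)) = 1/(-2880196 + sqrt(5264279))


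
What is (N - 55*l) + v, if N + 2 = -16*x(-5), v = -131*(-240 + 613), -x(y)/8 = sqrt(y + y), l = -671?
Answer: -11960 + 128*I*sqrt(10) ≈ -11960.0 + 404.77*I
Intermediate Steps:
x(y) = -8*sqrt(2)*sqrt(y) (x(y) = -8*sqrt(y + y) = -8*sqrt(2)*sqrt(y))
v = -48863 (v = -131*373 = -48863)
N = -2 + 128*I*sqrt(10) (N = -2 - (-128)*sqrt(2)*sqrt(-5) = -2 - (-128)*sqrt(2)*I*sqrt(5) = -2 - (-128)*I*sqrt(10) = -2 + 128*I*sqrt(10) ≈ -2.0 + 404.77*I)
(N - 55*l) + v = ((-2 + 128*I*sqrt(10)) - 55*(-671)) - 48863 = ((-2 + 128*I*sqrt(10)) + 36905) - 48863 = (36903 + 128*I*sqrt(10)) - 48863 = -11960 + 128*I*sqrt(10)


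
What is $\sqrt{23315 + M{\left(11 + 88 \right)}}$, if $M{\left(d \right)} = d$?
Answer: $\sqrt{23414} \approx 153.02$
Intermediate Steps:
$\sqrt{23315 + M{\left(11 + 88 \right)}} = \sqrt{23315 + \left(11 + 88\right)} = \sqrt{23315 + 99} = \sqrt{23414}$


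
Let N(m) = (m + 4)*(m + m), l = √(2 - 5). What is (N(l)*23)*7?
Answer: -966 + 1288*I*√3 ≈ -966.0 + 2230.9*I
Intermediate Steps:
l = I*√3 (l = √(-3) = I*√3 ≈ 1.732*I)
N(m) = 2*m*(4 + m) (N(m) = (4 + m)*(2*m) = 2*m*(4 + m))
(N(l)*23)*7 = ((2*(I*√3)*(4 + I*√3))*23)*7 = ((2*I*√3*(4 + I*√3))*23)*7 = (46*I*√3*(4 + I*√3))*7 = 322*I*√3*(4 + I*√3)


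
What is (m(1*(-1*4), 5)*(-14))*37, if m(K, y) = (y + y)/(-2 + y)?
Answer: -5180/3 ≈ -1726.7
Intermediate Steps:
m(K, y) = 2*y/(-2 + y) (m(K, y) = (2*y)/(-2 + y) = 2*y/(-2 + y))
(m(1*(-1*4), 5)*(-14))*37 = ((2*5/(-2 + 5))*(-14))*37 = ((2*5/3)*(-14))*37 = ((2*5*(⅓))*(-14))*37 = ((10/3)*(-14))*37 = -140/3*37 = -5180/3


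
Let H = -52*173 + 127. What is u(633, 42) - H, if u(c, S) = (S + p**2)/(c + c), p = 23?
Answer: 11228725/1266 ≈ 8869.5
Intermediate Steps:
u(c, S) = (529 + S)/(2*c) (u(c, S) = (S + 23**2)/(c + c) = (S + 529)/((2*c)) = (529 + S)*(1/(2*c)) = (529 + S)/(2*c))
H = -8869 (H = -8996 + 127 = -8869)
u(633, 42) - H = (1/2)*(529 + 42)/633 - 1*(-8869) = (1/2)*(1/633)*571 + 8869 = 571/1266 + 8869 = 11228725/1266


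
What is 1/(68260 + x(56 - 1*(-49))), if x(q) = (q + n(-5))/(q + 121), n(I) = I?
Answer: 113/7713430 ≈ 1.4650e-5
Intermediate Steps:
x(q) = (-5 + q)/(121 + q) (x(q) = (q - 5)/(q + 121) = (-5 + q)/(121 + q))
1/(68260 + x(56 - 1*(-49))) = 1/(68260 + (-5 + (56 - 1*(-49)))/(121 + (56 - 1*(-49)))) = 1/(68260 + (-5 + (56 + 49))/(121 + (56 + 49))) = 1/(68260 + (-5 + 105)/(121 + 105)) = 1/(68260 + 100/226) = 1/(68260 + (1/226)*100) = 1/(68260 + 50/113) = 1/(7713430/113) = 113/7713430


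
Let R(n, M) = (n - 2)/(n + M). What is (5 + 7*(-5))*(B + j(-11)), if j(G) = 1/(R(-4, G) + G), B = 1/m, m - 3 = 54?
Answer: 2320/1007 ≈ 2.3039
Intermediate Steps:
R(n, M) = (-2 + n)/(M + n)
m = 57 (m = 3 + 54 = 57)
B = 1/57 ≈ 0.017544
j(G) = 1/(G - 6/(-4 + G)) (j(G) = 1/((-2 - 4)/(G - 4) + G) = 1/(-6/(-4 + G) + G) = 1/(G - 6/(-4 + G)))
(5 + 7*(-5))*(B + j(-11)) = (5 + 7*(-5))*(1/57 + (-4 - 11)/(-6 - 11*(-4 - 11))) = (5 - 35)*(1/57 - 15/(-6 - 11*(-15))) = -30*(1/57 - 15/(-6 + 165)) = -30*(1/57 - 15/159) = -30*(1/57 + (1/159)*(-15)) = -30*(1/57 - 5/53) = -30*(-232/3021) = 2320/1007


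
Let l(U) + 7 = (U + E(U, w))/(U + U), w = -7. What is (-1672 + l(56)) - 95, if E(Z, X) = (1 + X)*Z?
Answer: -3553/2 ≈ -1776.5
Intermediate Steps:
E(Z, X) = Z*(1 + X)
l(U) = -19/2 (l(U) = -7 + (U + U*(1 - 7))/(U + U) = -7 + (U + U*(-6))/((2*U)) = -7 + (U - 6*U)*(1/(2*U)) = -7 + (-5*U)*(1/(2*U)) = -7 - 5/2 = -19/2)
(-1672 + l(56)) - 95 = (-1672 - 19/2) - 95 = -3363/2 - 95 = -3553/2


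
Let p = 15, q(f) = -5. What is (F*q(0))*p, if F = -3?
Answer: 225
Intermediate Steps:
(F*q(0))*p = -3*(-5)*15 = 15*15 = 225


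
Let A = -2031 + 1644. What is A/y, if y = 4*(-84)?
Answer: 129/112 ≈ 1.1518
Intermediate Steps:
y = -336
A = -387
A/y = -387/(-336) = -387*(-1/336) = 129/112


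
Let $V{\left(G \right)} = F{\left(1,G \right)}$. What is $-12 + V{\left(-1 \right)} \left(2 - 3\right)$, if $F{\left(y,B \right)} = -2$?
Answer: $-10$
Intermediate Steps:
$V{\left(G \right)} = -2$
$-12 + V{\left(-1 \right)} \left(2 - 3\right) = -12 - 2 \left(2 - 3\right) = -12 - -2 = -12 + 2 = -10$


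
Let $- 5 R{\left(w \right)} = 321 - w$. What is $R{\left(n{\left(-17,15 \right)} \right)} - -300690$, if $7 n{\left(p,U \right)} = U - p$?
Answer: $\frac{2104387}{7} \approx 3.0063 \cdot 10^{5}$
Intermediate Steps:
$n{\left(p,U \right)} = - \frac{p}{7} + \frac{U}{7}$ ($n{\left(p,U \right)} = \frac{U - p}{7} = - \frac{p}{7} + \frac{U}{7}$)
$R{\left(w \right)} = - \frac{321}{5} + \frac{w}{5}$ ($R{\left(w \right)} = - \frac{321 - w}{5} = - \frac{321}{5} + \frac{w}{5}$)
$R{\left(n{\left(-17,15 \right)} \right)} - -300690 = \left(- \frac{321}{5} + \frac{\left(- \frac{1}{7}\right) \left(-17\right) + \frac{1}{7} \cdot 15}{5}\right) - -300690 = \left(- \frac{321}{5} + \frac{\frac{17}{7} + \frac{15}{7}}{5}\right) + 300690 = \left(- \frac{321}{5} + \frac{1}{5} \cdot \frac{32}{7}\right) + 300690 = \left(- \frac{321}{5} + \frac{32}{35}\right) + 300690 = - \frac{443}{7} + 300690 = \frac{2104387}{7}$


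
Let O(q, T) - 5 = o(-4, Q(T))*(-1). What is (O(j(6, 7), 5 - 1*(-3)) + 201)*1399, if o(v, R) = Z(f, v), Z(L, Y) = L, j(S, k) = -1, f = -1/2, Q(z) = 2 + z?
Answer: 577787/2 ≈ 2.8889e+5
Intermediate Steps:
f = -½ (f = -1*½ = -½ ≈ -0.50000)
o(v, R) = -½
O(q, T) = 11/2 (O(q, T) = 5 - ½*(-1) = 5 + ½ = 11/2)
(O(j(6, 7), 5 - 1*(-3)) + 201)*1399 = (11/2 + 201)*1399 = (413/2)*1399 = 577787/2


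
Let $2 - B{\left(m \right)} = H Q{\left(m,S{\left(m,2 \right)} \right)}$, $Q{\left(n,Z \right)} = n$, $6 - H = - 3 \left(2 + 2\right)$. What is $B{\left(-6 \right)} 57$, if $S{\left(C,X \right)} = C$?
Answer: $6270$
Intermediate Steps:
$H = 18$ ($H = 6 - - 3 \left(2 + 2\right) = 6 - \left(-3\right) 4 = 6 - -12 = 6 + 12 = 18$)
$B{\left(m \right)} = 2 - 18 m$
$B{\left(-6 \right)} 57 = \left(2 - -108\right) 57 = \left(2 + 108\right) 57 = 110 \cdot 57 = 6270$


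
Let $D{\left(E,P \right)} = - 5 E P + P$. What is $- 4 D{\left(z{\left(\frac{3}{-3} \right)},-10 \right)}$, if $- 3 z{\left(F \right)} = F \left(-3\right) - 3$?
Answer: $40$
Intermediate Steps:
$z{\left(F \right)} = 1 + F$ ($z{\left(F \right)} = - \frac{F \left(-3\right) - 3}{3} = - \frac{- 3 F - 3}{3} = - \frac{-3 - 3 F}{3} = 1 + F$)
$D{\left(E,P \right)} = P - 5 E P$ ($D{\left(E,P \right)} = - 5 E P + P = P - 5 E P$)
$- 4 D{\left(z{\left(\frac{3}{-3} \right)},-10 \right)} = - 4 \left(- 10 \left(1 - 5 \left(1 + \frac{3}{-3}\right)\right)\right) = - 4 \left(- 10 \left(1 - 5 \left(1 + 3 \left(- \frac{1}{3}\right)\right)\right)\right) = - 4 \left(- 10 \left(1 - 5 \left(1 - 1\right)\right)\right) = - 4 \left(- 10 \left(1 - 0\right)\right) = - 4 \left(- 10 \left(1 + 0\right)\right) = - 4 \left(\left(-10\right) 1\right) = \left(-4\right) \left(-10\right) = 40$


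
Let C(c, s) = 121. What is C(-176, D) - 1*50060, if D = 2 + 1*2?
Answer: -49939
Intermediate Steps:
D = 4 (D = 2 + 2 = 4)
C(-176, D) - 1*50060 = 121 - 1*50060 = 121 - 50060 = -49939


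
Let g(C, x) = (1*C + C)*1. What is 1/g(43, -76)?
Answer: 1/86 ≈ 0.011628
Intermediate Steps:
g(C, x) = 2*C (g(C, x) = (C + C)*1 = (2*C)*1 = 2*C)
1/g(43, -76) = 1/(2*43) = 1/86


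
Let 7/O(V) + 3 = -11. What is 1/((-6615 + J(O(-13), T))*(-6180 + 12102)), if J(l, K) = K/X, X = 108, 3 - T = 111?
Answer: -1/39179952 ≈ -2.5523e-8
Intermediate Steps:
T = -108 (T = 3 - 1*111 = 3 - 111 = -108)
O(V) = -½ (O(V) = 7/(-3 - 11) = 7/(-14) = 7*(-1/14) = -½)
J(l, K) = K/108
1/((-6615 + J(O(-13), T))*(-6180 + 12102)) = 1/((-6615 + (1/108)*(-108))*(-6180 + 12102)) = 1/((-6615 - 1)*5922) = 1/(-6616*5922) = 1/(-39179952) = -1/39179952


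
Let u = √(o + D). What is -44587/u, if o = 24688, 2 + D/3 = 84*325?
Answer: -44587*√106582/106582 ≈ -136.57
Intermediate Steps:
D = 81894 (D = -6 + 3*(84*325) = -6 + 3*27300 = -6 + 81900 = 81894)
u = √106582 (u = √(24688 + 81894) = √106582 ≈ 326.47)
-44587/u = -44587*√106582/106582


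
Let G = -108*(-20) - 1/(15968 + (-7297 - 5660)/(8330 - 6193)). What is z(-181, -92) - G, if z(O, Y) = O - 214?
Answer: -87152731608/34110659 ≈ -2555.0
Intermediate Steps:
z(O, Y) = -214 + O
G = 73679021303/34110659 (G = 2160 - 1/(15968 - 12957/2137) = 2160 - 1/34110659/2137 = 2160 - 1*2137/34110659 = 2160 - 2137/34110659 = 73679021303/34110659 ≈ 2160.0)
z(-181, -92) - G = (-214 - 181) - 1*73679021303/34110659 = -395 - 73679021303/34110659 = -87152731608/34110659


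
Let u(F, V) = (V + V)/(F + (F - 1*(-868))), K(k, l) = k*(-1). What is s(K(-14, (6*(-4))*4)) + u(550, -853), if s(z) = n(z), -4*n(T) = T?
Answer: -4297/984 ≈ -4.3669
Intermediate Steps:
n(T) = -T/4
K(k, l) = -k
s(z) = -z/4
u(F, V) = 2*V/(868 + 2*F) (u(F, V) = (2*V)/(F + (F + 868)) = (2*V)/(F + (868 + F)) = (2*V)/(868 + 2*F) = 2*V/(868 + 2*F))
s(K(-14, (6*(-4))*4)) + u(550, -853) = -(-1)*(-14)/4 - 853/(434 + 550) = -1/4*14 - 853/984 = -7/2 - 853*1/984 = -7/2 - 853/984 = -4297/984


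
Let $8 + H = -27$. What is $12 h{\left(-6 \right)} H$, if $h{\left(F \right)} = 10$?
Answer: $-4200$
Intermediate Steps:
$H = -35$ ($H = -8 - 27 = -35$)
$12 h{\left(-6 \right)} H = 12 \cdot 10 \left(-35\right) = 120 \left(-35\right) = -4200$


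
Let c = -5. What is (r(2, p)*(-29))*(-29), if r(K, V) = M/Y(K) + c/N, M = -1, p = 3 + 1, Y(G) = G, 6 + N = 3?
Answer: 5887/6 ≈ 981.17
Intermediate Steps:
N = -3 (N = -6 + 3 = -3)
p = 4
r(K, V) = 5/3 - 1/K (r(K, V) = -1/K - 5/(-3) = -1/K - 5*(-⅓) = -1/K + 5/3 = 5/3 - 1/K)
(r(2, p)*(-29))*(-29) = ((5/3 - 1/2)*(-29))*(-29) = ((5/3 - 1*½)*(-29))*(-29) = ((5/3 - ½)*(-29))*(-29) = ((7/6)*(-29))*(-29) = -203/6*(-29) = 5887/6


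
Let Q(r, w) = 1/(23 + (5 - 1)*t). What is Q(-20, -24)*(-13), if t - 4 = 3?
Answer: -13/51 ≈ -0.25490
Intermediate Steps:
t = 7 (t = 4 + 3 = 7)
Q(r, w) = 1/51 (Q(r, w) = 1/(23 + (5 - 1)*7) = 1/(23 + 4*7) = 1/(23 + 28) = 1/51)
Q(-20, -24)*(-13) = (1/51)*(-13) = -13/51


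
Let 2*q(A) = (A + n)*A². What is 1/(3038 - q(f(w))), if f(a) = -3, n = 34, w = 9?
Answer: 2/5797 ≈ 0.00034501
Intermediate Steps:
q(A) = A²*(34 + A)/2 (q(A) = ((A + 34)*A²)/2 = ((34 + A)*A²)/2 = (A²*(34 + A))/2 = A²*(34 + A)/2)
1/(3038 - q(f(w))) = 1/(3038 - (-3)²*(34 - 3)/2) = 1/(3038 - 9*31/2) = 1/(3038 - 1*279/2) = 1/(3038 - 279/2) = 1/(5797/2) = 2/5797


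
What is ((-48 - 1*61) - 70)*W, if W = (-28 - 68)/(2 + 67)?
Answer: 5728/23 ≈ 249.04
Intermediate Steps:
W = -32/23 (W = -96/69 = -96*1/69 = -32/23 ≈ -1.3913)
((-48 - 1*61) - 70)*W = ((-48 - 1*61) - 70)*(-32/23) = ((-48 - 61) - 70)*(-32/23) = (-109 - 70)*(-32/23) = -179*(-32/23) = 5728/23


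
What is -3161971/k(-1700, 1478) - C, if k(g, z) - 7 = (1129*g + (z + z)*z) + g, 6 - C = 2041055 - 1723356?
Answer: 777701359704/2447975 ≈ 3.1769e+5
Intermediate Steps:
C = -317693 (C = 6 - (2041055 - 1723356) = 6 - 1*317699 = 6 - 317699 = -317693)
k(g, z) = 7 + 2*z² + 1130*g (k(g, z) = 7 + ((1129*g + (z + z)*z) + g) = 7 + ((1129*g + (2*z)*z) + g) = 7 + ((1129*g + 2*z²) + g) = 7 + ((2*z² + 1129*g) + g) = 7 + (2*z² + 1130*g) = 7 + 2*z² + 1130*g)
-3161971/k(-1700, 1478) - C = -3161971/(7 + 2*1478² + 1130*(-1700)) - 1*(-317693) = -3161971/(7 + 2*2184484 - 1921000) + 317693 = -3161971/(7 + 4368968 - 1921000) + 317693 = -3161971/2447975 + 317693 = 777701359704/2447975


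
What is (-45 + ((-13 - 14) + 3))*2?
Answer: -138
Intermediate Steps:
(-45 + ((-13 - 14) + 3))*2 = (-45 + (-27 + 3))*2 = (-45 - 24)*2 = -69*2 = -138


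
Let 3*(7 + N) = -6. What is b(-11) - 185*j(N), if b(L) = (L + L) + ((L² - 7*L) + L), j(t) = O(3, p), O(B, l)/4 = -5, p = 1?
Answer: 3865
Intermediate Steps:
N = -9 (N = -7 + (⅓)*(-6) = -7 - 2 = -9)
O(B, l) = -20 (O(B, l) = 4*(-5) = -20)
j(t) = -20
b(L) = L² - 4*L (b(L) = 2*L + (L² - 6*L) = L² - 4*L)
b(-11) - 185*j(N) = -11*(-4 - 11) - 185*(-20) = -11*(-15) + 3700 = 165 + 3700 = 3865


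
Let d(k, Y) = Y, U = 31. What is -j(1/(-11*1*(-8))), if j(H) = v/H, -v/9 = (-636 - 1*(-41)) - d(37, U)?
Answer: -495792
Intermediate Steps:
v = 5634 (v = -9*((-636 - 1*(-41)) - 1*31) = -9*((-636 + 41) - 31) = -9*(-595 - 31) = -9*(-626) = 5634)
j(H) = 5634/H
-j(1/(-11*1*(-8))) = -5634/(1/(-11*1*(-8))) = -5634/(1/(-11*(-8))) = -5634/(1/88) = -5634/1/88 = -5634*88 = -1*495792 = -495792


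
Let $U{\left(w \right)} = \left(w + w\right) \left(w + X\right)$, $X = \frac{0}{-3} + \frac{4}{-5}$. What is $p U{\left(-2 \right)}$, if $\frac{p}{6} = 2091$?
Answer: $\frac{702576}{5} \approx 1.4052 \cdot 10^{5}$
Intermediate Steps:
$X = - \frac{4}{5}$ ($X = 0 \left(- \frac{1}{3}\right) + 4 \left(- \frac{1}{5}\right) = 0 - \frac{4}{5} = - \frac{4}{5} \approx -0.8$)
$p = 12546$ ($p = 6 \cdot 2091 = 12546$)
$U{\left(w \right)} = 2 w \left(- \frac{4}{5} + w\right)$ ($U{\left(w \right)} = \left(w + w\right) \left(w - \frac{4}{5}\right) = 2 w \left(- \frac{4}{5} + w\right)$)
$p U{\left(-2 \right)} = 12546 \cdot \frac{2}{5} \left(-2\right) \left(-4 + 5 \left(-2\right)\right) = 12546 \cdot \frac{2}{5} \left(-2\right) \left(-4 - 10\right) = 12546 \cdot \frac{2}{5} \left(-2\right) \left(-14\right) = 12546 \cdot \frac{56}{5} = \frac{702576}{5}$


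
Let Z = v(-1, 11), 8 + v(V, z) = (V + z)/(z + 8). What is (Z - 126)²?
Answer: 6431296/361 ≈ 17815.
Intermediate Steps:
v(V, z) = -8 + (V + z)/(8 + z) (v(V, z) = -8 + (V + z)/(z + 8) = -8 + (V + z)/(8 + z))
Z = -142/19 (Z = (-64 - 1 - 7*11)/(8 + 11) = (-64 - 1 - 77)/19 = (1/19)*(-142) = -142/19 ≈ -7.4737)
(Z - 126)² = (-142/19 - 126)² = (-2536/19)² = 6431296/361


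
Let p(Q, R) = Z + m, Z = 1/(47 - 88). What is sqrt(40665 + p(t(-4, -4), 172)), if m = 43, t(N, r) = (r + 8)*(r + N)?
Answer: sqrt(68430107)/41 ≈ 201.76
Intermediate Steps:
t(N, r) = (8 + r)*(N + r)
Z = -1/41 (Z = 1/(-41) = -1/41 ≈ -0.024390)
p(Q, R) = 1762/41 (p(Q, R) = -1/41 + 43 = 1762/41)
sqrt(40665 + p(t(-4, -4), 172)) = sqrt(40665 + 1762/41) = sqrt(1669027/41) = sqrt(68430107)/41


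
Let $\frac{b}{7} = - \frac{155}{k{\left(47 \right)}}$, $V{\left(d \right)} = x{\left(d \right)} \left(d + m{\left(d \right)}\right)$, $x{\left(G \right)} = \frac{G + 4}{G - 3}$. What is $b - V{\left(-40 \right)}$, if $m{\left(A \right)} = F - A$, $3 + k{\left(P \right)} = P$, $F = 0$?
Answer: $- \frac{1085}{44} \approx -24.659$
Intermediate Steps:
$k{\left(P \right)} = -3 + P$
$x{\left(G \right)} = \frac{4 + G}{-3 + G}$
$m{\left(A \right)} = - A$ ($m{\left(A \right)} = 0 - A = - A$)
$V{\left(d \right)} = 0$ ($V{\left(d \right)} = \frac{4 + d}{-3 + d} \left(d - d\right) = \frac{4 + d}{-3 + d} 0 = 0$)
$b = - \frac{1085}{44}$ ($b = 7 \left(- \frac{155}{-3 + 47}\right) = 7 \left(- \frac{155}{44}\right) = - \frac{1085}{44} \approx -24.659$)
$b - V{\left(-40 \right)} = - \frac{1085}{44} - 0 = - \frac{1085}{44} + 0 = - \frac{1085}{44}$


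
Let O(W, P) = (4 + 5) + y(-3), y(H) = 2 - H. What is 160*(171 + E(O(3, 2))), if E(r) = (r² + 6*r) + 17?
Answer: 74880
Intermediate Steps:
O(W, P) = 14 (O(W, P) = (4 + 5) + (2 - 1*(-3)) = 9 + (2 + 3) = 9 + 5 = 14)
E(r) = 17 + r² + 6*r
160*(171 + E(O(3, 2))) = 160*(171 + (17 + 14² + 6*14)) = 160*(171 + (17 + 196 + 84)) = 160*(171 + 297) = 160*468 = 74880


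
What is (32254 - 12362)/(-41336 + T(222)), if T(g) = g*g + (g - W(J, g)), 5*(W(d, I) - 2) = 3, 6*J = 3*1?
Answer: 99460/40837 ≈ 2.4355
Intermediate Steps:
J = 1/2 (J = (3*1)/6 = (1/6)*3 = 1/2 ≈ 0.50000)
W(d, I) = 13/5 (W(d, I) = 2 + (1/5)*3 = 2 + 3/5 = 13/5)
T(g) = -13/5 + g + g**2 (T(g) = g*g + (g - 1*13/5) = g**2 + (g - 13/5) = g**2 + (-13/5 + g) = -13/5 + g + g**2)
(32254 - 12362)/(-41336 + T(222)) = (32254 - 12362)/(-41336 + (-13/5 + 222 + 222**2)) = 19892/(-41336 + (-13/5 + 222 + 49284)) = 19892/(-41336 + 247517/5) = 19892/(40837/5) = 19892*(5/40837) = 99460/40837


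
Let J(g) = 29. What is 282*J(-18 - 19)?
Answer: 8178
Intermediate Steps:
282*J(-18 - 19) = 282*29 = 8178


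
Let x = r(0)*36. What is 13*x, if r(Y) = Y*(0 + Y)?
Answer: 0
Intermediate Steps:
r(Y) = Y² (r(Y) = Y*Y = Y²)
x = 0 (x = 0²*36 = 0*36 = 0)
13*x = 13*0 = 0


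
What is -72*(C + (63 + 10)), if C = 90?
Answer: -11736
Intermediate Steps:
-72*(C + (63 + 10)) = -72*(90 + (63 + 10)) = -72*(90 + 73) = -72*163 = -11736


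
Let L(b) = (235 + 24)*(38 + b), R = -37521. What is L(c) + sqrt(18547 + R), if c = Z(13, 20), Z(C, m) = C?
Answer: 13209 + I*sqrt(18974) ≈ 13209.0 + 137.75*I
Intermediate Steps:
c = 13
L(b) = 9842 + 259*b (L(b) = 259*(38 + b) = 9842 + 259*b)
L(c) + sqrt(18547 + R) = (9842 + 259*13) + sqrt(18547 - 37521) = (9842 + 3367) + sqrt(-18974) = 13209 + I*sqrt(18974)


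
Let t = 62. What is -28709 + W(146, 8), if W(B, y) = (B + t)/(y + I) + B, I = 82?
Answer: -1285231/45 ≈ -28561.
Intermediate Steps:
W(B, y) = B + (62 + B)/(82 + y) (W(B, y) = (B + 62)/(y + 82) + B = (62 + B)/(82 + y) + B = B + (62 + B)/(82 + y))
-28709 + W(146, 8) = -28709 + (62 + 83*146 + 146*8)/(82 + 8) = -28709 + (62 + 12118 + 1168)/90 = -28709 + (1/90)*13348 = -28709 + 6674/45 = -1285231/45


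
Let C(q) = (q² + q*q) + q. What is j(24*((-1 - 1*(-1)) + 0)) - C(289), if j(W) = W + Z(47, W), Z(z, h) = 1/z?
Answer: -7864556/47 ≈ -1.6733e+5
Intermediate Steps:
C(q) = q + 2*q² (C(q) = (q² + q²) + q = 2*q² + q = q + 2*q²)
j(W) = 1/47 + W (j(W) = W + 1/47 = 1/47 + W)
j(24*((-1 - 1*(-1)) + 0)) - C(289) = (1/47 + 24*((-1 - 1*(-1)) + 0)) - 289*(1 + 2*289) = (1/47 + 24*((-1 + 1) + 0)) - 289*(1 + 578) = (1/47 + 24*(0 + 0)) - 289*579 = (1/47 + 24*0) - 1*167331 = (1/47 + 0) - 167331 = 1/47 - 167331 = -7864556/47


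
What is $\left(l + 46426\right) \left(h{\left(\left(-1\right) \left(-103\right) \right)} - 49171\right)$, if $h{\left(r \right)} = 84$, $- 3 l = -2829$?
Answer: $-2325202103$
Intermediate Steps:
$l = 943$ ($l = \left(- \frac{1}{3}\right) \left(-2829\right) = 943$)
$\left(l + 46426\right) \left(h{\left(\left(-1\right) \left(-103\right) \right)} - 49171\right) = \left(943 + 46426\right) \left(84 - 49171\right) = 47369 \left(-49087\right) = -2325202103$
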